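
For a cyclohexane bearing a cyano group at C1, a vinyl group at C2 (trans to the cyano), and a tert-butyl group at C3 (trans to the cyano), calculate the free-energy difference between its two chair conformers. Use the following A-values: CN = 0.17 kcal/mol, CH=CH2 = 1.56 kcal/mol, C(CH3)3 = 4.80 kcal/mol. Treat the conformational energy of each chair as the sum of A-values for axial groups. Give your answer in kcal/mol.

3.07 kcal/mol

Chair I (cyano axial, vinyl axial, tert-butyl equatorial): E = 1.73 kcal/mol.
Chair II (cyano equatorial, vinyl equatorial, tert-butyl axial): E = 4.80 kcal/mol.
ΔE = 4.80 − 1.73 = 3.07 kcal/mol; chair I is more stable.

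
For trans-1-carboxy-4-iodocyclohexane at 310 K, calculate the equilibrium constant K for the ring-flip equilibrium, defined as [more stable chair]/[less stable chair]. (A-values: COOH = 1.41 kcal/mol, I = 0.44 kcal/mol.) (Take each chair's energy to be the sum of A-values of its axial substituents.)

C1 and C4 have opposite parity, so for the trans isomer the two substituents are e,e in one chair and a,a in the other.
Chair I (carboxyl axial, iodo axial): E = 1.85 kcal/mol; chair II (carboxyl equatorial, iodo equatorial): E = 0.00 kcal/mol.
ΔG = 1.85 kcal/mol between the two chairs.
K = exp(ΔG/RT) with R = 1.987×10⁻³ kcal mol⁻¹ K⁻¹ and T = 310 K gives K ≈ 20.2.

K ≈ 20.2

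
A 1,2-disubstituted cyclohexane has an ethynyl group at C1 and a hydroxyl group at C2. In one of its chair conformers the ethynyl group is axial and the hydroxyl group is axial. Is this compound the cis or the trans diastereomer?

trans

C1 and C2 have opposite parity, so their axial bonds point in opposite directions.
With opposite-parity carbons, two substituents on the same face are one axial and one equatorial; opposite faces give both axial or both equatorial.
Here the groups are axial/axial → opposite face → trans.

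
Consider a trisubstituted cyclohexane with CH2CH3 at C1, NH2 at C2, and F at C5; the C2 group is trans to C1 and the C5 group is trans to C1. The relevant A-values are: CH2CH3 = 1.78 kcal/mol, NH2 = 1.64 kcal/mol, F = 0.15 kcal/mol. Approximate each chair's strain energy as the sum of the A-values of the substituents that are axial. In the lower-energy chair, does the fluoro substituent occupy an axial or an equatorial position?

axial

Chair I (ethyl axial, amino axial, fluoro equatorial): E = 3.42 kcal/mol.
Chair II (ethyl equatorial, amino equatorial, fluoro axial): E = 0.15 kcal/mol.
Chair II is the more stable (lower-energy) conformer, and in that chair the fluoro group is axial.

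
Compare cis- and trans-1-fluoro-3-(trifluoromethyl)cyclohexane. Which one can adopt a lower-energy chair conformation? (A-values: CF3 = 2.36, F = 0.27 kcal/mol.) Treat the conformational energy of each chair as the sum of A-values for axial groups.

cis

At 1,3 positions (parity same): cis → (e,e or a,a); trans → (a,e or e,a).
Best chair for cis: E = 0.00 kcal/mol; best chair for trans: E = 0.27 kcal/mol.
The cis isomer is lower by 0.27 kcal/mol.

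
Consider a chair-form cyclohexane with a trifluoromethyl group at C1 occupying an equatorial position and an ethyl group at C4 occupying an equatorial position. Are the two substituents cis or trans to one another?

trans

C1 and C4 have opposite parity, so their axial bonds point in opposite directions.
With opposite-parity carbons, two substituents on the same face are one axial and one equatorial; opposite faces give both axial or both equatorial.
Here the groups are equatorial/equatorial → opposite face → trans.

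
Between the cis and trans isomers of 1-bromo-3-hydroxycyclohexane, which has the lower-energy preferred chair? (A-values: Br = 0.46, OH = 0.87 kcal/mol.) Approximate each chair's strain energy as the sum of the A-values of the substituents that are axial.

cis

At 1,3 positions (parity same): cis → (e,e or a,a); trans → (a,e or e,a).
Best chair for cis: E = 0.00 kcal/mol; best chair for trans: E = 0.46 kcal/mol.
The cis isomer is lower by 0.46 kcal/mol.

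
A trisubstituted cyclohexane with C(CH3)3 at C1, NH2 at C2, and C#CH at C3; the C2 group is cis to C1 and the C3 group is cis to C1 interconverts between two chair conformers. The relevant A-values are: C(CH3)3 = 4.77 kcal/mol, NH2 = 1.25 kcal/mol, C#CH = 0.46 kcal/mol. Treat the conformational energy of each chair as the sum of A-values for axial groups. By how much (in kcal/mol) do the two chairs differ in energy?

3.98 kcal/mol

Chair I (tert-butyl axial, amino equatorial, ethynyl axial): E = 5.23 kcal/mol.
Chair II (tert-butyl equatorial, amino axial, ethynyl equatorial): E = 1.25 kcal/mol.
ΔE = 5.23 − 1.25 = 3.98 kcal/mol; chair II is more stable.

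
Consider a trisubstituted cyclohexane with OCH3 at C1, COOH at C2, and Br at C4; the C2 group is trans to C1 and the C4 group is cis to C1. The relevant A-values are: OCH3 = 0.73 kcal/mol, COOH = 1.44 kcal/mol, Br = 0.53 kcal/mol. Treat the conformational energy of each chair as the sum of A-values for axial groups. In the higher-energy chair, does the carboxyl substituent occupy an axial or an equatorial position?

axial

Chair I (methoxy axial, carboxyl axial, bromo equatorial): E = 2.17 kcal/mol.
Chair II (methoxy equatorial, carboxyl equatorial, bromo axial): E = 0.53 kcal/mol.
Chair I is the less stable (higher-energy) conformer, and in that chair the carboxyl group is axial.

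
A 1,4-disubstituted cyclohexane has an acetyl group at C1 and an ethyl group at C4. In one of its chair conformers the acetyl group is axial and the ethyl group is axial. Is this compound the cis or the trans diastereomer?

C1 and C4 have opposite parity, so their axial bonds point in opposite directions.
With opposite-parity carbons, two substituents on the same face are one axial and one equatorial; opposite faces give both axial or both equatorial.
Here the groups are axial/axial → opposite face → trans.

trans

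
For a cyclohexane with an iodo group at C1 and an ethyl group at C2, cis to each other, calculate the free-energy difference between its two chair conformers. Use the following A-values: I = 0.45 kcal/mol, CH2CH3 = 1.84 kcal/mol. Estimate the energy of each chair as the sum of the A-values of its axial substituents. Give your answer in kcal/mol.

C1 and C2 have opposite parity, so for the cis isomer the two substituents are one axial and one equatorial in each chair.
Chair I (iodo axial, ethyl equatorial): E = 0.45 kcal/mol.
Chair II (iodo equatorial, ethyl axial): E = 1.84 kcal/mol.
ΔE = 1.84 − 0.45 = 1.39 kcal/mol; chair I is more stable.

1.39 kcal/mol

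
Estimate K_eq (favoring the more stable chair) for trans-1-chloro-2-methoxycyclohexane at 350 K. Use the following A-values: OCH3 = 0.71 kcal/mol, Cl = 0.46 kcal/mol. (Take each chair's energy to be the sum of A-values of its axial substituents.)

C1 and C2 have opposite parity, so for the trans isomer the two substituents are e,e in one chair and a,a in the other.
Chair I (methoxy axial, chloro axial): E = 1.17 kcal/mol; chair II (methoxy equatorial, chloro equatorial): E = 0.00 kcal/mol.
ΔG = 1.17 kcal/mol between the two chairs.
K = exp(ΔG/RT) with R = 1.987×10⁻³ kcal mol⁻¹ K⁻¹ and T = 350 K gives K ≈ 5.38.

K ≈ 5.38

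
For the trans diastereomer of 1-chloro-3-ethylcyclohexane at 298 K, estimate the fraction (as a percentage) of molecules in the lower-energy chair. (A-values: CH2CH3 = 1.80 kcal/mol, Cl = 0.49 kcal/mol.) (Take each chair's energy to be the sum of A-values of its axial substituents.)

90.1%

C1 and C3 have the same parity, so for the trans isomer the two substituents are one axial and one equatorial in each chair.
Chair I (ethyl axial, chloro equatorial): E = 1.80 kcal/mol; chair II (ethyl equatorial, chloro axial): E = 0.49 kcal/mol.
ΔG = 1.31 kcal/mol between the two chairs.
K = exp(ΔG/RT) with R = 1.987×10⁻³ kcal mol⁻¹ K⁻¹ and T = 298 K gives K ≈ 9.14.
Fraction in the lower-energy chair = K/(K+1) = 90.1%.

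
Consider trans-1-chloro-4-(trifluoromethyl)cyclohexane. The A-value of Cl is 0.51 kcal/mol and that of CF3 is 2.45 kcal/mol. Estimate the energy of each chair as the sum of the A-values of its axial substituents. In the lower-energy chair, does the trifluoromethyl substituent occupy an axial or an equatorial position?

C1 and C4 have opposite parity, so for the trans isomer the two substituents are e,e in one chair and a,a in the other.
Chair I (chloro axial, trifluoromethyl axial): E = 2.96 kcal/mol.
Chair II (chloro equatorial, trifluoromethyl equatorial): E = 0.00 kcal/mol.
Chair II is the more stable (lower-energy) conformer, and in that chair the trifluoromethyl group is equatorial.

equatorial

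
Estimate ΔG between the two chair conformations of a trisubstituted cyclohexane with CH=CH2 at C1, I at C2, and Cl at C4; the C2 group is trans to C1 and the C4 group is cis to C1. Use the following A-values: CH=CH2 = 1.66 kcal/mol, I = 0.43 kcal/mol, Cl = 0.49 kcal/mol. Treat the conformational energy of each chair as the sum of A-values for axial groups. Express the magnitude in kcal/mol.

1.60 kcal/mol

Chair I (vinyl axial, iodo axial, chloro equatorial): E = 2.09 kcal/mol.
Chair II (vinyl equatorial, iodo equatorial, chloro axial): E = 0.49 kcal/mol.
ΔE = 2.09 − 0.49 = 1.60 kcal/mol; chair II is more stable.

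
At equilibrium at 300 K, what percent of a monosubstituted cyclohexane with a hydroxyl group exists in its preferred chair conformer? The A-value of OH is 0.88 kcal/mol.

81.4%

One chair has the hydroxyl group axial (E = 0.88 kcal/mol) and the other has it equatorial (E = 0).
ΔG = 0.88 kcal/mol between the two chairs.
K = exp(ΔG/RT) with R = 1.987×10⁻³ kcal mol⁻¹ K⁻¹ and T = 300 K gives K ≈ 4.38.
Fraction in the lower-energy chair = K/(K+1) = 81.4%.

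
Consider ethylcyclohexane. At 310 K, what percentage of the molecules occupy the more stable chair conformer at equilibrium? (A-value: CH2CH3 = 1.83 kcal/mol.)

95.1%

One chair has the ethyl group axial (E = 1.83 kcal/mol) and the other has it equatorial (E = 0).
ΔG = 1.83 kcal/mol between the two chairs.
K = exp(ΔG/RT) with R = 1.987×10⁻³ kcal mol⁻¹ K⁻¹ and T = 310 K gives K ≈ 19.5.
Fraction in the lower-energy chair = K/(K+1) = 95.1%.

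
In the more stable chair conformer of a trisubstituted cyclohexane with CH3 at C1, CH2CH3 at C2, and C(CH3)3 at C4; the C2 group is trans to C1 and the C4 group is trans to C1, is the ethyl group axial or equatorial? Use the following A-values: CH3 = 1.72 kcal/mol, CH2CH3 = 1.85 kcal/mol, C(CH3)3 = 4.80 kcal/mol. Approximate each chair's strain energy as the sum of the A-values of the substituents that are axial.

equatorial

Chair I (methyl axial, ethyl axial, tert-butyl axial): E = 8.37 kcal/mol.
Chair II (methyl equatorial, ethyl equatorial, tert-butyl equatorial): E = 0.00 kcal/mol.
Chair II is the more stable (lower-energy) conformer, and in that chair the ethyl group is equatorial.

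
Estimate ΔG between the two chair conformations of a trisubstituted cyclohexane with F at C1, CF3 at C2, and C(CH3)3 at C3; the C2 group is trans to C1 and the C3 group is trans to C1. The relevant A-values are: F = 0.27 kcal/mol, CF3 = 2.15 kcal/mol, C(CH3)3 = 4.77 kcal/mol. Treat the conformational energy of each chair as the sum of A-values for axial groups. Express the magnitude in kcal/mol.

Chair I (fluoro axial, trifluoromethyl axial, tert-butyl equatorial): E = 2.42 kcal/mol.
Chair II (fluoro equatorial, trifluoromethyl equatorial, tert-butyl axial): E = 4.77 kcal/mol.
ΔE = 4.77 − 2.42 = 2.35 kcal/mol; chair I is more stable.

2.35 kcal/mol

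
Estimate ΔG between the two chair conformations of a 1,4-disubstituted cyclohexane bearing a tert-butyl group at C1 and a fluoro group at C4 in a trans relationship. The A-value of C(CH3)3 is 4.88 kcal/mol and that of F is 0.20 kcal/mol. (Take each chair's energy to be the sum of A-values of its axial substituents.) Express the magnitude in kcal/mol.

5.08 kcal/mol

C1 and C4 have opposite parity, so for the trans isomer the two substituents are e,e in one chair and a,a in the other.
Chair I (tert-butyl axial, fluoro axial): E = 5.08 kcal/mol.
Chair II (tert-butyl equatorial, fluoro equatorial): E = 0.00 kcal/mol.
ΔE = 5.08 − 0.00 = 5.08 kcal/mol; chair II is more stable.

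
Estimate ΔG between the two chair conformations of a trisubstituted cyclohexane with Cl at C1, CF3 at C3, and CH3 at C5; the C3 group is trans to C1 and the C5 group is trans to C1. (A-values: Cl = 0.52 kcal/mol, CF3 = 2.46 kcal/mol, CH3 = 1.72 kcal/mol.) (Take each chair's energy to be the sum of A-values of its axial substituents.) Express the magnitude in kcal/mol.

3.66 kcal/mol

Chair I (chloro axial, trifluoromethyl equatorial, methyl equatorial): E = 0.52 kcal/mol.
Chair II (chloro equatorial, trifluoromethyl axial, methyl axial): E = 4.18 kcal/mol.
ΔE = 4.18 − 0.52 = 3.66 kcal/mol; chair I is more stable.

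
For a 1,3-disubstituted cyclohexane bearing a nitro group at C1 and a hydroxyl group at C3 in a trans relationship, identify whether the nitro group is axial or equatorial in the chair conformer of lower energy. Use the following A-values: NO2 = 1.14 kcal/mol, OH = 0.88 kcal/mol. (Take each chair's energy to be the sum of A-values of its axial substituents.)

equatorial

C1 and C3 have the same parity, so for the trans isomer the two substituents are one axial and one equatorial in each chair.
Chair I (nitro axial, hydroxyl equatorial): E = 1.14 kcal/mol.
Chair II (nitro equatorial, hydroxyl axial): E = 0.88 kcal/mol.
Chair II is the more stable (lower-energy) conformer, and in that chair the nitro group is equatorial.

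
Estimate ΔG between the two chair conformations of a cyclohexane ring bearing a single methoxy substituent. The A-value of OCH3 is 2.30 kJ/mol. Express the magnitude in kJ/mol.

2.30 kJ/mol

A monosubstituted cyclohexane has one chair with the methoxy group axial (E = A = 2.30 kJ/mol) and one with it equatorial (E = 0).
ΔE = 2.30 − 0 = 2.30 kJ/mol.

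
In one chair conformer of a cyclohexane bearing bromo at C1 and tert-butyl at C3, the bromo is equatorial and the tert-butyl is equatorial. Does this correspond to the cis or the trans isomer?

C1 and C3 have the same parity, so their axial bonds point in the same direction.
With same-parity carbons, two substituents on the same face are both axial or both equatorial; opposite faces give one of each.
Here the groups are equatorial/equatorial → same face → cis.

cis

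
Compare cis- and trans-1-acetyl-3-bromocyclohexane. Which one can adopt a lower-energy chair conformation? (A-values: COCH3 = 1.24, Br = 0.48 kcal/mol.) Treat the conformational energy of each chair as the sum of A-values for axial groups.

At 1,3 positions (parity same): cis → (e,e or a,a); trans → (a,e or e,a).
Best chair for cis: E = 0.00 kcal/mol; best chair for trans: E = 0.48 kcal/mol.
The cis isomer is lower by 0.48 kcal/mol.

cis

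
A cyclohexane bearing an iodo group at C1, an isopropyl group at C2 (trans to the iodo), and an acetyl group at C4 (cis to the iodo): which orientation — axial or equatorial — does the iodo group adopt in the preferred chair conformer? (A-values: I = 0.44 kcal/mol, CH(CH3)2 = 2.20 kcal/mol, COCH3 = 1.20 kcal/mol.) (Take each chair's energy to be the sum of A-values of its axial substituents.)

equatorial

Chair I (iodo axial, isopropyl axial, acetyl equatorial): E = 2.64 kcal/mol.
Chair II (iodo equatorial, isopropyl equatorial, acetyl axial): E = 1.20 kcal/mol.
Chair II is the more stable (lower-energy) conformer, and in that chair the iodo group is equatorial.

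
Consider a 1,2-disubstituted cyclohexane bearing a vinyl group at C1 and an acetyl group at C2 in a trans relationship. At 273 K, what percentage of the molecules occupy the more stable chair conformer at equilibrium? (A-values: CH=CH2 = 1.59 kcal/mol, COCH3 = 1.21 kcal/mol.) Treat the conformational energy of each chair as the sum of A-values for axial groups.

C1 and C2 have opposite parity, so for the trans isomer the two substituents are e,e in one chair and a,a in the other.
Chair I (vinyl axial, acetyl axial): E = 2.80 kcal/mol; chair II (vinyl equatorial, acetyl equatorial): E = 0.00 kcal/mol.
ΔG = 2.80 kcal/mol between the two chairs.
K = exp(ΔG/RT) with R = 1.987×10⁻³ kcal mol⁻¹ K⁻¹ and T = 273 K gives K ≈ 174.
Fraction in the lower-energy chair = K/(K+1) = 99.4%.

99.4%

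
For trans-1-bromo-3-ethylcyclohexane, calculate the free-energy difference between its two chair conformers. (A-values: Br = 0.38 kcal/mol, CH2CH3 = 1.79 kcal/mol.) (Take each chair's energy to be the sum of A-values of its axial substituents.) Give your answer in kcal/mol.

1.41 kcal/mol

C1 and C3 have the same parity, so for the trans isomer the two substituents are one axial and one equatorial in each chair.
Chair I (bromo axial, ethyl equatorial): E = 0.38 kcal/mol.
Chair II (bromo equatorial, ethyl axial): E = 1.79 kcal/mol.
ΔE = 1.79 − 0.38 = 1.41 kcal/mol; chair I is more stable.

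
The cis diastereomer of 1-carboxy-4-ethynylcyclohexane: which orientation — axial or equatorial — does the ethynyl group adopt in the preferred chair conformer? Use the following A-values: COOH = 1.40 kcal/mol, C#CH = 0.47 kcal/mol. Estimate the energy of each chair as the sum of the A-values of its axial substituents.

axial

C1 and C4 have opposite parity, so for the cis isomer the two substituents are one axial and one equatorial in each chair.
Chair I (carboxyl axial, ethynyl equatorial): E = 1.40 kcal/mol.
Chair II (carboxyl equatorial, ethynyl axial): E = 0.47 kcal/mol.
Chair II is the more stable (lower-energy) conformer, and in that chair the ethynyl group is axial.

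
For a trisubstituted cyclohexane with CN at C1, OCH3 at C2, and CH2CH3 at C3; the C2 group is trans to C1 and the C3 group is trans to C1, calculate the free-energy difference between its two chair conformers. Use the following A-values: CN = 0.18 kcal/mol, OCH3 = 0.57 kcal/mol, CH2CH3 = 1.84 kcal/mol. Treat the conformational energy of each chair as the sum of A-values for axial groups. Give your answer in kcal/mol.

Chair I (cyano axial, methoxy axial, ethyl equatorial): E = 0.75 kcal/mol.
Chair II (cyano equatorial, methoxy equatorial, ethyl axial): E = 1.84 kcal/mol.
ΔE = 1.84 − 0.75 = 1.09 kcal/mol; chair I is more stable.

1.09 kcal/mol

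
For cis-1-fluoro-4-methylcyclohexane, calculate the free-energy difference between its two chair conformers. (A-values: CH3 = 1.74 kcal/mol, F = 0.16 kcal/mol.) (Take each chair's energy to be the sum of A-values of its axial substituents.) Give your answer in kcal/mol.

1.58 kcal/mol

C1 and C4 have opposite parity, so for the cis isomer the two substituents are one axial and one equatorial in each chair.
Chair I (methyl axial, fluoro equatorial): E = 1.74 kcal/mol.
Chair II (methyl equatorial, fluoro axial): E = 0.16 kcal/mol.
ΔE = 1.74 − 0.16 = 1.58 kcal/mol; chair II is more stable.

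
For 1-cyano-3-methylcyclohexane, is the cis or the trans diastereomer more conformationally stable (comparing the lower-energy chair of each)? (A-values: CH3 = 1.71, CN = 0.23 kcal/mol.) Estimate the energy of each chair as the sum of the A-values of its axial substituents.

At 1,3 positions (parity same): cis → (e,e or a,a); trans → (a,e or e,a).
Best chair for cis: E = 0.00 kcal/mol; best chair for trans: E = 0.23 kcal/mol.
The cis isomer is lower by 0.23 kcal/mol.

cis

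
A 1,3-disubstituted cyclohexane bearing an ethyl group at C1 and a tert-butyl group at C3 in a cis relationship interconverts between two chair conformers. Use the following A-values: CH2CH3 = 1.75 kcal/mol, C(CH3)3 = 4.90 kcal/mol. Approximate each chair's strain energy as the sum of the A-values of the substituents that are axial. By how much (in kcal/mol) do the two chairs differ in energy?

6.65 kcal/mol

C1 and C3 have the same parity, so for the cis isomer the two substituents are e,e in one chair and a,a in the other.
Chair I (ethyl axial, tert-butyl axial): E = 6.65 kcal/mol.
Chair II (ethyl equatorial, tert-butyl equatorial): E = 0.00 kcal/mol.
ΔE = 6.65 − 0.00 = 6.65 kcal/mol; chair II is more stable.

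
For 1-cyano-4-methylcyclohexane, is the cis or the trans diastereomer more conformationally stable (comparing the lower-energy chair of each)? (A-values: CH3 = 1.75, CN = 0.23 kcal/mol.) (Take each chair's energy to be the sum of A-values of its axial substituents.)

trans

At 1,4 positions (parity opposite): cis → (a,e or e,a); trans → (e,e or a,a).
Best chair for cis: E = 0.23 kcal/mol; best chair for trans: E = 0.00 kcal/mol.
The trans isomer is lower by 0.23 kcal/mol.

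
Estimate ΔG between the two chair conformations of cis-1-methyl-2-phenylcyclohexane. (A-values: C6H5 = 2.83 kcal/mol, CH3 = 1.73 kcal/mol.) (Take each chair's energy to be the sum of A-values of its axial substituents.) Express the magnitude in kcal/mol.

1.10 kcal/mol

C1 and C2 have opposite parity, so for the cis isomer the two substituents are one axial and one equatorial in each chair.
Chair I (phenyl axial, methyl equatorial): E = 2.83 kcal/mol.
Chair II (phenyl equatorial, methyl axial): E = 1.73 kcal/mol.
ΔE = 2.83 − 1.73 = 1.10 kcal/mol; chair II is more stable.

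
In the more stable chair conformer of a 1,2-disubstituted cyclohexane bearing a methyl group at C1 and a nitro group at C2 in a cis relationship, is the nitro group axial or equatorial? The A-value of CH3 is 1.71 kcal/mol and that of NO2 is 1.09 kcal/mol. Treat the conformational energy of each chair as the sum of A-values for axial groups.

axial

C1 and C2 have opposite parity, so for the cis isomer the two substituents are one axial and one equatorial in each chair.
Chair I (methyl axial, nitro equatorial): E = 1.71 kcal/mol.
Chair II (methyl equatorial, nitro axial): E = 1.09 kcal/mol.
Chair II is the more stable (lower-energy) conformer, and in that chair the nitro group is axial.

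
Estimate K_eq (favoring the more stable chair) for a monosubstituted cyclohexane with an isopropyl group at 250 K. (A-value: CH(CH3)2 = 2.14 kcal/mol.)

One chair has the isopropyl group axial (E = 2.14 kcal/mol) and the other has it equatorial (E = 0).
ΔG = 2.14 kcal/mol between the two chairs.
K = exp(ΔG/RT) with R = 1.987×10⁻³ kcal mol⁻¹ K⁻¹ and T = 250 K gives K ≈ 74.3.

K ≈ 74.3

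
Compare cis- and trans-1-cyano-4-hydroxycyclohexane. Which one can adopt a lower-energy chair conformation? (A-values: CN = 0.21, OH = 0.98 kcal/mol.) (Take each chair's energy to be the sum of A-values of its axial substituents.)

trans

At 1,4 positions (parity opposite): cis → (a,e or e,a); trans → (e,e or a,a).
Best chair for cis: E = 0.21 kcal/mol; best chair for trans: E = 0.00 kcal/mol.
The trans isomer is lower by 0.21 kcal/mol.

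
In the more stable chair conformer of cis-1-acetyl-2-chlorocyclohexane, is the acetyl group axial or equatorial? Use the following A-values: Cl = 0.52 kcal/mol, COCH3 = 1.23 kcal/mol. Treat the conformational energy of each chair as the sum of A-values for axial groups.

equatorial

C1 and C2 have opposite parity, so for the cis isomer the two substituents are one axial and one equatorial in each chair.
Chair I (chloro axial, acetyl equatorial): E = 0.52 kcal/mol.
Chair II (chloro equatorial, acetyl axial): E = 1.23 kcal/mol.
Chair I is the more stable (lower-energy) conformer, and in that chair the acetyl group is equatorial.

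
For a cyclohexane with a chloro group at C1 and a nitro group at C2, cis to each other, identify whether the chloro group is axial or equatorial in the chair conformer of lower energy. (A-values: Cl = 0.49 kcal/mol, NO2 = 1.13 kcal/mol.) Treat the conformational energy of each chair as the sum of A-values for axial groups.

C1 and C2 have opposite parity, so for the cis isomer the two substituents are one axial and one equatorial in each chair.
Chair I (chloro axial, nitro equatorial): E = 0.49 kcal/mol.
Chair II (chloro equatorial, nitro axial): E = 1.13 kcal/mol.
Chair I is the more stable (lower-energy) conformer, and in that chair the chloro group is axial.

axial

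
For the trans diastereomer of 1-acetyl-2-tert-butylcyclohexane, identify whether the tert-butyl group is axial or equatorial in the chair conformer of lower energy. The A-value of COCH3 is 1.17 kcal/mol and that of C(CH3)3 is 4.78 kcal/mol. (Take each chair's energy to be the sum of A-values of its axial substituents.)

equatorial

C1 and C2 have opposite parity, so for the trans isomer the two substituents are e,e in one chair and a,a in the other.
Chair I (acetyl axial, tert-butyl axial): E = 5.95 kcal/mol.
Chair II (acetyl equatorial, tert-butyl equatorial): E = 0.00 kcal/mol.
Chair II is the more stable (lower-energy) conformer, and in that chair the tert-butyl group is equatorial.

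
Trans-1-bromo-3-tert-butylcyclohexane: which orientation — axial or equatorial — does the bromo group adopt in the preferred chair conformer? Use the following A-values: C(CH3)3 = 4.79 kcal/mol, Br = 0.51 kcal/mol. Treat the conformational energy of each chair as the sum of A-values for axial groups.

axial

C1 and C3 have the same parity, so for the trans isomer the two substituents are one axial and one equatorial in each chair.
Chair I (tert-butyl axial, bromo equatorial): E = 4.79 kcal/mol.
Chair II (tert-butyl equatorial, bromo axial): E = 0.51 kcal/mol.
Chair II is the more stable (lower-energy) conformer, and in that chair the bromo group is axial.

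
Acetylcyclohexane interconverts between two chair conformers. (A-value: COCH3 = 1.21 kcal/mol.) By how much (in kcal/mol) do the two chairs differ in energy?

1.21 kcal/mol

A monosubstituted cyclohexane has one chair with the acetyl group axial (E = A = 1.21 kcal/mol) and one with it equatorial (E = 0).
ΔE = 1.21 − 0 = 1.21 kcal/mol.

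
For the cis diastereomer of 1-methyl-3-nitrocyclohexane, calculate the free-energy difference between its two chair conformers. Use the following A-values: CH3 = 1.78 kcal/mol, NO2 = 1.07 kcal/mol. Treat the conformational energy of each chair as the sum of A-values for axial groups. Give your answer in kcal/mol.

2.85 kcal/mol

C1 and C3 have the same parity, so for the cis isomer the two substituents are e,e in one chair and a,a in the other.
Chair I (methyl axial, nitro axial): E = 2.85 kcal/mol.
Chair II (methyl equatorial, nitro equatorial): E = 0.00 kcal/mol.
ΔE = 2.85 − 0.00 = 2.85 kcal/mol; chair II is more stable.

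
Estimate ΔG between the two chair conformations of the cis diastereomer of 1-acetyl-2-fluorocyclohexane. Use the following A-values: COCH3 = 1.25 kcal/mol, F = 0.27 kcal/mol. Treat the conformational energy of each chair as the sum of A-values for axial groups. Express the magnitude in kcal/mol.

C1 and C2 have opposite parity, so for the cis isomer the two substituents are one axial and one equatorial in each chair.
Chair I (acetyl axial, fluoro equatorial): E = 1.25 kcal/mol.
Chair II (acetyl equatorial, fluoro axial): E = 0.27 kcal/mol.
ΔE = 1.25 − 0.27 = 0.98 kcal/mol; chair II is more stable.

0.98 kcal/mol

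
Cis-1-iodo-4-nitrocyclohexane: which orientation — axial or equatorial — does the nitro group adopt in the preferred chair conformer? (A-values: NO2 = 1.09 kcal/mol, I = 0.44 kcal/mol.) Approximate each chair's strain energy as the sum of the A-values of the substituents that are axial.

equatorial

C1 and C4 have opposite parity, so for the cis isomer the two substituents are one axial and one equatorial in each chair.
Chair I (nitro axial, iodo equatorial): E = 1.09 kcal/mol.
Chair II (nitro equatorial, iodo axial): E = 0.44 kcal/mol.
Chair II is the more stable (lower-energy) conformer, and in that chair the nitro group is equatorial.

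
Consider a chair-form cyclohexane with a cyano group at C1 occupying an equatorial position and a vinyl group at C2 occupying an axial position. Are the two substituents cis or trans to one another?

cis

C1 and C2 have opposite parity, so their axial bonds point in opposite directions.
With opposite-parity carbons, two substituents on the same face are one axial and one equatorial; opposite faces give both axial or both equatorial.
Here the groups are equatorial/axial → same face → cis.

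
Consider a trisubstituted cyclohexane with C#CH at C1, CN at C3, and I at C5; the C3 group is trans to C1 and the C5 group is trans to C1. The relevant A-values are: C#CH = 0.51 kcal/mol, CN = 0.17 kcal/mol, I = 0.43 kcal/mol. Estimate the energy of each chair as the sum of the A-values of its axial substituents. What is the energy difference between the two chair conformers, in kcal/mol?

Chair I (ethynyl axial, cyano equatorial, iodo equatorial): E = 0.51 kcal/mol.
Chair II (ethynyl equatorial, cyano axial, iodo axial): E = 0.60 kcal/mol.
ΔE = 0.60 − 0.51 = 0.09 kcal/mol; chair I is more stable.

0.09 kcal/mol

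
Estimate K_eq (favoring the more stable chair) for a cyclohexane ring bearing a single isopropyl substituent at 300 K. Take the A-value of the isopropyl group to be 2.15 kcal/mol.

One chair has the isopropyl group axial (E = 2.15 kcal/mol) and the other has it equatorial (E = 0).
ΔG = 2.15 kcal/mol between the two chairs.
K = exp(ΔG/RT) with R = 1.987×10⁻³ kcal mol⁻¹ K⁻¹ and T = 300 K gives K ≈ 36.8.

K ≈ 36.8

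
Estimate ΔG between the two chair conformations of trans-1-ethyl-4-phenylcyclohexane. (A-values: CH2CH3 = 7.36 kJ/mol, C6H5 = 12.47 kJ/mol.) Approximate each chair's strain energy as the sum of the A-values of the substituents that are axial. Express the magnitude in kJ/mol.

C1 and C4 have opposite parity, so for the trans isomer the two substituents are e,e in one chair and a,a in the other.
Chair I (ethyl axial, phenyl axial): E = 19.83 kJ/mol.
Chair II (ethyl equatorial, phenyl equatorial): E = 0.00 kJ/mol.
ΔE = 19.83 − 0.00 = 19.83 kJ/mol; chair II is more stable.

19.83 kJ/mol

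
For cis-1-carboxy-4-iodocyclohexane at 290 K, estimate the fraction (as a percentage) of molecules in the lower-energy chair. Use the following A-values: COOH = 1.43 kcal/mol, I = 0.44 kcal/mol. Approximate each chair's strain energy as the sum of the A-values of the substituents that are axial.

C1 and C4 have opposite parity, so for the cis isomer the two substituents are one axial and one equatorial in each chair.
Chair I (carboxyl axial, iodo equatorial): E = 1.43 kcal/mol; chair II (carboxyl equatorial, iodo axial): E = 0.44 kcal/mol.
ΔG = 0.99 kcal/mol between the two chairs.
K = exp(ΔG/RT) with R = 1.987×10⁻³ kcal mol⁻¹ K⁻¹ and T = 290 K gives K ≈ 5.57.
Fraction in the lower-energy chair = K/(K+1) = 84.8%.

84.8%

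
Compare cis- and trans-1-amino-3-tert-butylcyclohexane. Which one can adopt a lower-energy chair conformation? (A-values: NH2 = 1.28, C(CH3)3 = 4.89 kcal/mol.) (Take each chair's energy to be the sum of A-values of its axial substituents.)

At 1,3 positions (parity same): cis → (e,e or a,a); trans → (a,e or e,a).
Best chair for cis: E = 0.00 kcal/mol; best chair for trans: E = 1.28 kcal/mol.
The cis isomer is lower by 1.28 kcal/mol.

cis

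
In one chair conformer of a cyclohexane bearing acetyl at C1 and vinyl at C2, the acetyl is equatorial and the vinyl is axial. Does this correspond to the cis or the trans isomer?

cis

C1 and C2 have opposite parity, so their axial bonds point in opposite directions.
With opposite-parity carbons, two substituents on the same face are one axial and one equatorial; opposite faces give both axial or both equatorial.
Here the groups are equatorial/axial → same face → cis.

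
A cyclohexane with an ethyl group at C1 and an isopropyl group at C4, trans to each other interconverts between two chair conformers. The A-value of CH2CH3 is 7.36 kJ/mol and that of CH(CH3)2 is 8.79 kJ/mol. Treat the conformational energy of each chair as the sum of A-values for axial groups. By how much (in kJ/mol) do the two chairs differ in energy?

16.15 kJ/mol

C1 and C4 have opposite parity, so for the trans isomer the two substituents are e,e in one chair and a,a in the other.
Chair I (ethyl axial, isopropyl axial): E = 16.15 kJ/mol.
Chair II (ethyl equatorial, isopropyl equatorial): E = 0.00 kJ/mol.
ΔE = 16.15 − 0.00 = 16.15 kJ/mol; chair II is more stable.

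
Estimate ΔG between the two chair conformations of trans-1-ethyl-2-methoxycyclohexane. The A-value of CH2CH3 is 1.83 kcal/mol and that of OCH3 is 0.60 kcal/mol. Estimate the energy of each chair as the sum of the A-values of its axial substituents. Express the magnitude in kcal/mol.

2.43 kcal/mol

C1 and C2 have opposite parity, so for the trans isomer the two substituents are e,e in one chair and a,a in the other.
Chair I (ethyl axial, methoxy axial): E = 2.43 kcal/mol.
Chair II (ethyl equatorial, methoxy equatorial): E = 0.00 kcal/mol.
ΔE = 2.43 − 0.00 = 2.43 kcal/mol; chair II is more stable.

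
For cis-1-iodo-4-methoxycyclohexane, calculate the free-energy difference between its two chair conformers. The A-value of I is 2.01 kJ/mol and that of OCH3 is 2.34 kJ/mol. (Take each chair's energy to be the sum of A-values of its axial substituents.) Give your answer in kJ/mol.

0.33 kJ/mol

C1 and C4 have opposite parity, so for the cis isomer the two substituents are one axial and one equatorial in each chair.
Chair I (iodo axial, methoxy equatorial): E = 2.01 kJ/mol.
Chair II (iodo equatorial, methoxy axial): E = 2.34 kJ/mol.
ΔE = 2.34 − 2.01 = 0.33 kJ/mol; chair I is more stable.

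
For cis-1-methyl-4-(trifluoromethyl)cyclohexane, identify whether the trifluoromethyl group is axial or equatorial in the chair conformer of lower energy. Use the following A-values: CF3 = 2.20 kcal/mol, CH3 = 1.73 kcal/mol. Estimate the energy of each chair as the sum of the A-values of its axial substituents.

C1 and C4 have opposite parity, so for the cis isomer the two substituents are one axial and one equatorial in each chair.
Chair I (trifluoromethyl axial, methyl equatorial): E = 2.20 kcal/mol.
Chair II (trifluoromethyl equatorial, methyl axial): E = 1.73 kcal/mol.
Chair II is the more stable (lower-energy) conformer, and in that chair the trifluoromethyl group is equatorial.

equatorial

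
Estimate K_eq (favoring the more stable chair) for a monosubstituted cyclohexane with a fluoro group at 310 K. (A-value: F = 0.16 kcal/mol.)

K ≈ 1.30

One chair has the fluoro group axial (E = 0.16 kcal/mol) and the other has it equatorial (E = 0).
ΔG = 0.16 kcal/mol between the two chairs.
K = exp(ΔG/RT) with R = 1.987×10⁻³ kcal mol⁻¹ K⁻¹ and T = 310 K gives K ≈ 1.3.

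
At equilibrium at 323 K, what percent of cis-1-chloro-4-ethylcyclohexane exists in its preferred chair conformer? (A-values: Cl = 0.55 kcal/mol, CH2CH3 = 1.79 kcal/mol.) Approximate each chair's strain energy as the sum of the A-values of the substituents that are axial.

87.3%

C1 and C4 have opposite parity, so for the cis isomer the two substituents are one axial and one equatorial in each chair.
Chair I (chloro axial, ethyl equatorial): E = 0.55 kcal/mol; chair II (chloro equatorial, ethyl axial): E = 1.79 kcal/mol.
ΔG = 1.24 kcal/mol between the two chairs.
K = exp(ΔG/RT) with R = 1.987×10⁻³ kcal mol⁻¹ K⁻¹ and T = 323 K gives K ≈ 6.9.
Fraction in the lower-energy chair = K/(K+1) = 87.3%.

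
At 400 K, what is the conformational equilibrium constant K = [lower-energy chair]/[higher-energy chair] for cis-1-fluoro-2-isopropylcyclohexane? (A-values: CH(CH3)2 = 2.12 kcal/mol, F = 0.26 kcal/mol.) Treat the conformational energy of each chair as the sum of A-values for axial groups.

C1 and C2 have opposite parity, so for the cis isomer the two substituents are one axial and one equatorial in each chair.
Chair I (isopropyl axial, fluoro equatorial): E = 2.12 kcal/mol; chair II (isopropyl equatorial, fluoro axial): E = 0.26 kcal/mol.
ΔG = 1.86 kcal/mol between the two chairs.
K = exp(ΔG/RT) with R = 1.987×10⁻³ kcal mol⁻¹ K⁻¹ and T = 400 K gives K ≈ 10.4.

K ≈ 10.4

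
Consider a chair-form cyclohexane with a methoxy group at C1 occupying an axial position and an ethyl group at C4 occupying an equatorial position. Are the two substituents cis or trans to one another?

cis

C1 and C4 have opposite parity, so their axial bonds point in opposite directions.
With opposite-parity carbons, two substituents on the same face are one axial and one equatorial; opposite faces give both axial or both equatorial.
Here the groups are axial/equatorial → same face → cis.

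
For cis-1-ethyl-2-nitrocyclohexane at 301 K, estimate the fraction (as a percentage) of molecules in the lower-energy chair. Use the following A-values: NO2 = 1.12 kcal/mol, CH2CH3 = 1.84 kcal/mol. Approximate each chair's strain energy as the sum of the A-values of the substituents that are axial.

C1 and C2 have opposite parity, so for the cis isomer the two substituents are one axial and one equatorial in each chair.
Chair I (nitro axial, ethyl equatorial): E = 1.12 kcal/mol; chair II (nitro equatorial, ethyl axial): E = 1.84 kcal/mol.
ΔG = 0.72 kcal/mol between the two chairs.
K = exp(ΔG/RT) with R = 1.987×10⁻³ kcal mol⁻¹ K⁻¹ and T = 301 K gives K ≈ 3.33.
Fraction in the lower-energy chair = K/(K+1) = 76.9%.

76.9%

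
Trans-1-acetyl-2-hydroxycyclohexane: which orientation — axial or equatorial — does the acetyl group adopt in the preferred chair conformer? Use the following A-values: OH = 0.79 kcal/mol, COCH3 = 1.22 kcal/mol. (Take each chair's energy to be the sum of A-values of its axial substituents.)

equatorial

C1 and C2 have opposite parity, so for the trans isomer the two substituents are e,e in one chair and a,a in the other.
Chair I (hydroxyl axial, acetyl axial): E = 2.01 kcal/mol.
Chair II (hydroxyl equatorial, acetyl equatorial): E = 0.00 kcal/mol.
Chair II is the more stable (lower-energy) conformer, and in that chair the acetyl group is equatorial.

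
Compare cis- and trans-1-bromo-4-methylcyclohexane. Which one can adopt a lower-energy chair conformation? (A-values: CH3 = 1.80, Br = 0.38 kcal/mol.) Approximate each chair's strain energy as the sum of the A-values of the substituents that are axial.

trans

At 1,4 positions (parity opposite): cis → (a,e or e,a); trans → (e,e or a,a).
Best chair for cis: E = 0.38 kcal/mol; best chair for trans: E = 0.00 kcal/mol.
The trans isomer is lower by 0.38 kcal/mol.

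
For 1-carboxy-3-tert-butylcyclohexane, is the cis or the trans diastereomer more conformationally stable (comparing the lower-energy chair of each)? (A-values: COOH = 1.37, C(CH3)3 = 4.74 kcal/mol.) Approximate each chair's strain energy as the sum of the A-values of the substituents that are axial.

cis

At 1,3 positions (parity same): cis → (e,e or a,a); trans → (a,e or e,a).
Best chair for cis: E = 0.00 kcal/mol; best chair for trans: E = 1.37 kcal/mol.
The cis isomer is lower by 1.37 kcal/mol.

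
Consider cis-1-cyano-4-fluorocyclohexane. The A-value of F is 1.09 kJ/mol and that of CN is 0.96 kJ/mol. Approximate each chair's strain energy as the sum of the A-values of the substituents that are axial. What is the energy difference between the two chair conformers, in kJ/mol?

C1 and C4 have opposite parity, so for the cis isomer the two substituents are one axial and one equatorial in each chair.
Chair I (fluoro axial, cyano equatorial): E = 1.09 kJ/mol.
Chair II (fluoro equatorial, cyano axial): E = 0.96 kJ/mol.
ΔE = 1.09 − 0.96 = 0.13 kJ/mol; chair II is more stable.

0.13 kJ/mol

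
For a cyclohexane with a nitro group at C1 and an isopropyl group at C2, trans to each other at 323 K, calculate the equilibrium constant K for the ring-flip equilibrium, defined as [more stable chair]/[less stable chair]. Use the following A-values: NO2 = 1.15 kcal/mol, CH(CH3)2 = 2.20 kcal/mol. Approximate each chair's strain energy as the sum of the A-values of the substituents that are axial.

K ≈ 185

C1 and C2 have opposite parity, so for the trans isomer the two substituents are e,e in one chair and a,a in the other.
Chair I (nitro axial, isopropyl axial): E = 3.35 kcal/mol; chair II (nitro equatorial, isopropyl equatorial): E = 0.00 kcal/mol.
ΔG = 3.35 kcal/mol between the two chairs.
K = exp(ΔG/RT) with R = 1.987×10⁻³ kcal mol⁻¹ K⁻¹ and T = 323 K gives K ≈ 185.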